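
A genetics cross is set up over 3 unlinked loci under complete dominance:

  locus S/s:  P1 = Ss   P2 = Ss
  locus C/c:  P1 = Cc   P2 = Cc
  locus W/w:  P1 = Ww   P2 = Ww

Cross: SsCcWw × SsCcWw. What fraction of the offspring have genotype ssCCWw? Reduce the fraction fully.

SsCcWw gametes: SCW×1, SCw×1, ScW×1, Scw×1, sCW×1, sCw×1, scW×1, scw×1
SsCcWw gametes: SCW×1, SCw×1, ScW×1, Scw×1, sCW×1, sCw×1, scW×1, scw×1
SsCcWw×SsCcWw grid (8·8=64): SSCCWW=1 SSCCWw=2 SSCCww=1 SSCcWW=2 SSCcWw=4 SSCcww=2 SSccWW=1 SSccWw=2 SSccww=1 SsCCWW=2 SsCCWw=4 SsCCww=2 SsCcWW=4 SsCcWw=8 SsCcww=4 SsccWW=2 SsccWw=4 Ssccww=2 ssCCWW=1 ssCCWw=2 ssCCww=1 ssCcWW=2 ssCcWw=4 ssCcww=2 ssccWW=1 ssccWw=2 ssccww=1
ssCCWw hits 2/64; gcd=2; 2÷2/64÷2 = 1/32

P(ssCCWw) = 1/32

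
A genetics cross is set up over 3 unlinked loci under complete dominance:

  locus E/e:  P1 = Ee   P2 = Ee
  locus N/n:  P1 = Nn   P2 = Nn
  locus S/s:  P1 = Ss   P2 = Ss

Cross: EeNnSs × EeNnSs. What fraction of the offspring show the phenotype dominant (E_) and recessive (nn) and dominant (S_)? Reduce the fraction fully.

P(E_ nn S_) = 9/64

EeNnSs gametes: ENS×1, ENs×1, EnS×1, Ens×1, eNS×1, eNs×1, enS×1, ens×1
EeNnSs gametes: ENS×1, ENs×1, EnS×1, Ens×1, eNS×1, eNs×1, enS×1, ens×1
EeNnSs×EeNnSs grid (8·8=64): EENNSS=1 EENNSs=2 EENNss=1 EENnSS=2 EENnSs=4 EENnss=2 EEnnSS=1 EEnnSs=2 EEnnss=1 EeNNSS=2 EeNNSs=4 EeNNss=2 EeNnSS=4 EeNnSs=8 EeNnss=4 EennSS=2 EennSs=4 Eennss=2 eeNNSS=1 eeNNSs=2 eeNNss=1 eeNnSS=2 eeNnSs=4 eeNnss=2 eennSS=1 eennSs=2 eennss=1
E_ nn S_ hits 9/64; gcd=1; 9÷1/64÷1 = 9/64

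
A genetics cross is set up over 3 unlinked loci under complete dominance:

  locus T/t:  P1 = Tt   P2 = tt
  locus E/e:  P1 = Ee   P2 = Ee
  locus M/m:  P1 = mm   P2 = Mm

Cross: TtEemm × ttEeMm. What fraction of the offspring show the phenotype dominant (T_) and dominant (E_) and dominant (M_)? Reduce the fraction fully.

TtEemm gametes: TEm×2, Tem×2, tEm×2, tem×2
ttEeMm gametes: tEM×2, tEm×2, teM×2, tem×2
TtEemm×ttEeMm grid (8·8=64): TtEEMm=4 TtEEmm=4 TtEeMm=8 TtEemm=8 TteeMm=4 Tteemm=4 ttEEMm=4 ttEEmm=4 ttEeMm=8 ttEemm=8 tteeMm=4 tteemm=4
T_ E_ M_ hits 12/64; gcd=4; 12÷4/64÷4 = 3/16

P(T_ E_ M_) = 3/16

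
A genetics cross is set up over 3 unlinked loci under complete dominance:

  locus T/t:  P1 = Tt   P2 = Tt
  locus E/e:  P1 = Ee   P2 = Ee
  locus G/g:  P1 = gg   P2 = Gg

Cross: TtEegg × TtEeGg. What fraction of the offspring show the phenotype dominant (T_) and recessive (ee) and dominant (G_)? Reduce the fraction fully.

TtEegg gametes: TEg×2, Teg×2, tEg×2, teg×2
TtEeGg gametes: TEG×1, TEg×1, TeG×1, Teg×1, tEG×1, tEg×1, teG×1, teg×1
TtEegg×TtEeGg grid (8·8=64): TTEEGg=2 TTEEgg=2 TTEeGg=4 TTEegg=4 TTeeGg=2 TTeegg=2 TtEEGg=4 TtEEgg=4 TtEeGg=8 TtEegg=8 TteeGg=4 Tteegg=4 ttEEGg=2 ttEEgg=2 ttEeGg=4 ttEegg=4 tteeGg=2 tteegg=2
T_ ee G_ hits 6/64; gcd=2; 6÷2/64÷2 = 3/32

P(T_ ee G_) = 3/32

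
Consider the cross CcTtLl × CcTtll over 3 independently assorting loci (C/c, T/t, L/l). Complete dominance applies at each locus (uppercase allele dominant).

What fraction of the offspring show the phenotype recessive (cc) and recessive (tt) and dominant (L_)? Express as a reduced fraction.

P(cc tt L_) = 1/32

CcTtLl gametes: CTL×1, CTl×1, CtL×1, Ctl×1, cTL×1, cTl×1, ctL×1, ctl×1
CcTtll gametes: CTl×2, Ctl×2, cTl×2, ctl×2
CcTtLl×CcTtll grid (8·8=64): CCTTLl=2 CCTTll=2 CCTtLl=4 CCTtll=4 CCttLl=2 CCttll=2 CcTTLl=4 CcTTll=4 CcTtLl=8 CcTtll=8 CcttLl=4 Ccttll=4 ccTTLl=2 ccTTll=2 ccTtLl=4 ccTtll=4 ccttLl=2 ccttll=2
cc tt L_ hits 2/64; gcd=2; 2÷2/64÷2 = 1/32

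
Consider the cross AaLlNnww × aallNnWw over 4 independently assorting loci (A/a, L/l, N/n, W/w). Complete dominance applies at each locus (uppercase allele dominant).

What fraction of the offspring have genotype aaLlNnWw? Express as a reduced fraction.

P(aaLlNnWw) = 1/16

AaLlNnww gametes: ALNw×2, ALnw×2, AlNw×2, Alnw×2, aLNw×2, aLnw×2, alNw×2, alnw×2
aallNnWw gametes: alNW×4, alNw×4, alnW×4, alnw×4
AaLlNnww×aallNnWw grid (16·16=256): AaLlNNWw=8 AaLlNNww=8 AaLlNnWw=16 AaLlNnww=16 AaLlnnWw=8 AaLlnnww=8 AallNNWw=8 AallNNww=8 AallNnWw=16 AallNnww=16 AallnnWw=8 Aallnnww=8 aaLlNNWw=8 aaLlNNww=8 aaLlNnWw=16 aaLlNnww=16 aaLlnnWw=8 aaLlnnww=8 aallNNWw=8 aallNNww=8 aallNnWw=16 aallNnww=16 aallnnWw=8 aallnnww=8
aaLlNnWw hits 16/256; gcd=16; 16÷16/256÷16 = 1/16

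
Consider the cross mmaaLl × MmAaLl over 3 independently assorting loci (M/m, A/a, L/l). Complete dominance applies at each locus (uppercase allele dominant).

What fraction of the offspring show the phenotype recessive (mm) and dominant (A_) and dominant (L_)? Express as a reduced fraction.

P(mm A_ L_) = 3/16

mmaaLl gametes: maL×4, mal×4
MmAaLl gametes: MAL×1, MAl×1, MaL×1, Mal×1, mAL×1, mAl×1, maL×1, mal×1
mmaaLl×MmAaLl grid (8·8=64): MmAaLL=4 MmAaLl=8 MmAall=4 MmaaLL=4 MmaaLl=8 Mmaall=4 mmAaLL=4 mmAaLl=8 mmAall=4 mmaaLL=4 mmaaLl=8 mmaall=4
mm A_ L_ hits 12/64; gcd=4; 12÷4/64÷4 = 3/16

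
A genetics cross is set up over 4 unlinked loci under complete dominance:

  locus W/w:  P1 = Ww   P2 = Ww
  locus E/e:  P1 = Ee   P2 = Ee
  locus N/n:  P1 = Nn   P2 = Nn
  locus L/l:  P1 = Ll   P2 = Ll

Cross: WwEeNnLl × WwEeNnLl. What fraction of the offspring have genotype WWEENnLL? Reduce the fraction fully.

WwEeNnLl gametes: WENL×1, WENl×1, WEnL×1, WEnl×1, WeNL×1, WeNl×1, WenL×1, Wenl×1, wENL×1, wENl×1, wEnL×1, wEnl×1, weNL×1, weNl×1, wenL×1, wenl×1
WwEeNnLl gametes: WENL×1, WENl×1, WEnL×1, WEnl×1, WeNL×1, WeNl×1, WenL×1, Wenl×1, wENL×1, wENl×1, wEnL×1, wEnl×1, weNL×1, weNl×1, wenL×1, wenl×1
WwEeNnLl×WwEeNnLl grid (16·16=256): WWEENNLL=1 WWEENNLl=2 WWEENNll=1 WWEENnLL=2 WWEENnLl=4 WWEENnll=2 WWEEnnLL=1 WWEEnnLl=2 WWEEnnll=1 WWEeNNLL=2 WWEeNNLl=4 WWEeNNll=2 WWEeNnLL=4 WWEeNnLl=8 WWEeNnll=4 WWEennLL=2 WWEennLl=4 WWEennll=2 WWeeNNLL=1 WWeeNNLl=2 WWeeNNll=1 WWeeNnLL=2 WWeeNnLl=4 WWeeNnll=2 WWeennLL=1 WWeennLl=2 WWeennll=1 WwEENNLL=2 WwEENNLl=4 WwEENNll=2 WwEENnLL=4 WwEENnLl=8 WwEENnll=4 WwEEnnLL=2 WwEEnnLl=4 WwEEnnll=2 WwEeNNLL=4 WwEeNNLl=8 WwEeNNll=4 WwEeNnLL=8 WwEeNnLl=16 WwEeNnll=8 WwEennLL=4 WwEennLl=8 WwEennll=4 WweeNNLL=2 WweeNNLl=4 WweeNNll=2 WweeNnLL=4 WweeNnLl=8 WweeNnll=4 WweennLL=2 WweennLl=4 Wweennll=2 wwEENNLL=1 wwEENNLl=2 wwEENNll=1 wwEENnLL=2 wwEENnLl=4 wwEENnll=2 wwEEnnLL=1 wwEEnnLl=2 wwEEnnll=1 wwEeNNLL=2 wwEeNNLl=4 wwEeNNll=2 wwEeNnLL=4 wwEeNnLl=8 wwEeNnll=4 wwEennLL=2 wwEennLl=4 wwEennll=2 wweeNNLL=1 wweeNNLl=2 wweeNNll=1 wweeNnLL=2 wweeNnLl=4 wweeNnll=2 wweennLL=1 wweennLl=2 wweennll=1
WWEENnLL hits 2/256; gcd=2; 2÷2/256÷2 = 1/128

P(WWEENnLL) = 1/128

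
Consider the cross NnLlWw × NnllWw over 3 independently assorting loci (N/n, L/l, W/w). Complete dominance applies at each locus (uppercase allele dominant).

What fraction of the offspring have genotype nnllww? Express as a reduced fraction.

NnLlWw gametes: NLW×1, NLw×1, NlW×1, Nlw×1, nLW×1, nLw×1, nlW×1, nlw×1
NnllWw gametes: NlW×2, Nlw×2, nlW×2, nlw×2
NnLlWw×NnllWw grid (8·8=64): NNLlWW=2 NNLlWw=4 NNLlww=2 NNllWW=2 NNllWw=4 NNllww=2 NnLlWW=4 NnLlWw=8 NnLlww=4 NnllWW=4 NnllWw=8 Nnllww=4 nnLlWW=2 nnLlWw=4 nnLlww=2 nnllWW=2 nnllWw=4 nnllww=2
nnllww hits 2/64; gcd=2; 2÷2/64÷2 = 1/32

P(nnllww) = 1/32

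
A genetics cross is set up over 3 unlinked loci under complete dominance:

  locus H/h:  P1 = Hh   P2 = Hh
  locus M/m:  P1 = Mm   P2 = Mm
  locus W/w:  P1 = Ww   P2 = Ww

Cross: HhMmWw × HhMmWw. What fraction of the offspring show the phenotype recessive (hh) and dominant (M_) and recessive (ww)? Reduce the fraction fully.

HhMmWw gametes: HMW×1, HMw×1, HmW×1, Hmw×1, hMW×1, hMw×1, hmW×1, hmw×1
HhMmWw gametes: HMW×1, HMw×1, HmW×1, Hmw×1, hMW×1, hMw×1, hmW×1, hmw×1
HhMmWw×HhMmWw grid (8·8=64): HHMMWW=1 HHMMWw=2 HHMMww=1 HHMmWW=2 HHMmWw=4 HHMmww=2 HHmmWW=1 HHmmWw=2 HHmmww=1 HhMMWW=2 HhMMWw=4 HhMMww=2 HhMmWW=4 HhMmWw=8 HhMmww=4 HhmmWW=2 HhmmWw=4 Hhmmww=2 hhMMWW=1 hhMMWw=2 hhMMww=1 hhMmWW=2 hhMmWw=4 hhMmww=2 hhmmWW=1 hhmmWw=2 hhmmww=1
hh M_ ww hits 3/64; gcd=1; 3÷1/64÷1 = 3/64

P(hh M_ ww) = 3/64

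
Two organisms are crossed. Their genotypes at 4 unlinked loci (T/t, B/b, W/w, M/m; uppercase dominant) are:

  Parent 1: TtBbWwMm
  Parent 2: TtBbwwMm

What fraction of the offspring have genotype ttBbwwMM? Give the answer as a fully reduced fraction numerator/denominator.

TtBbWwMm gametes: TBWM×1, TBWm×1, TBwM×1, TBwm×1, TbWM×1, TbWm×1, TbwM×1, Tbwm×1, tBWM×1, tBWm×1, tBwM×1, tBwm×1, tbWM×1, tbWm×1, tbwM×1, tbwm×1
TtBbwwMm gametes: TBwM×2, TBwm×2, TbwM×2, Tbwm×2, tBwM×2, tBwm×2, tbwM×2, tbwm×2
TtBbWwMm×TtBbwwMm grid (16·16=256): TTBBWwMM=2 TTBBWwMm=4 TTBBWwmm=2 TTBBwwMM=2 TTBBwwMm=4 TTBBwwmm=2 TTBbWwMM=4 TTBbWwMm=8 TTBbWwmm=4 TTBbwwMM=4 TTBbwwMm=8 TTBbwwmm=4 TTbbWwMM=2 TTbbWwMm=4 TTbbWwmm=2 TTbbwwMM=2 TTbbwwMm=4 TTbbwwmm=2 TtBBWwMM=4 TtBBWwMm=8 TtBBWwmm=4 TtBBwwMM=4 TtBBwwMm=8 TtBBwwmm=4 TtBbWwMM=8 TtBbWwMm=16 TtBbWwmm=8 TtBbwwMM=8 TtBbwwMm=16 TtBbwwmm=8 TtbbWwMM=4 TtbbWwMm=8 TtbbWwmm=4 TtbbwwMM=4 TtbbwwMm=8 Ttbbwwmm=4 ttBBWwMM=2 ttBBWwMm=4 ttBBWwmm=2 ttBBwwMM=2 ttBBwwMm=4 ttBBwwmm=2 ttBbWwMM=4 ttBbWwMm=8 ttBbWwmm=4 ttBbwwMM=4 ttBbwwMm=8 ttBbwwmm=4 ttbbWwMM=2 ttbbWwMm=4 ttbbWwmm=2 ttbbwwMM=2 ttbbwwMm=4 ttbbwwmm=2
ttBbwwMM hits 4/256; gcd=4; 4÷4/256÷4 = 1/64

P(ttBbwwMM) = 1/64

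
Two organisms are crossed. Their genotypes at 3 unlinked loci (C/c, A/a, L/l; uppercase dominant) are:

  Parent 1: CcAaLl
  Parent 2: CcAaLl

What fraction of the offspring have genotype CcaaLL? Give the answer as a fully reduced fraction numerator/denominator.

P(CcaaLL) = 1/32

CcAaLl gametes: CAL×1, CAl×1, CaL×1, Cal×1, cAL×1, cAl×1, caL×1, cal×1
CcAaLl gametes: CAL×1, CAl×1, CaL×1, Cal×1, cAL×1, cAl×1, caL×1, cal×1
CcAaLl×CcAaLl grid (8·8=64): CCAALL=1 CCAALl=2 CCAAll=1 CCAaLL=2 CCAaLl=4 CCAall=2 CCaaLL=1 CCaaLl=2 CCaall=1 CcAALL=2 CcAALl=4 CcAAll=2 CcAaLL=4 CcAaLl=8 CcAall=4 CcaaLL=2 CcaaLl=4 Ccaall=2 ccAALL=1 ccAALl=2 ccAAll=1 ccAaLL=2 ccAaLl=4 ccAall=2 ccaaLL=1 ccaaLl=2 ccaall=1
CcaaLL hits 2/64; gcd=2; 2÷2/64÷2 = 1/32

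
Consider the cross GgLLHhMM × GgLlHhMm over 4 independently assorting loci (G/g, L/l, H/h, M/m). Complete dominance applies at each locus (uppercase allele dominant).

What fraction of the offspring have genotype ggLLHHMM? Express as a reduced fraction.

GgLLHhMM gametes: GLHM×4, GLhM×4, gLHM×4, gLhM×4
GgLlHhMm gametes: GLHM×1, GLHm×1, GLhM×1, GLhm×1, GlHM×1, GlHm×1, GlhM×1, Glhm×1, gLHM×1, gLHm×1, gLhM×1, gLhm×1, glHM×1, glHm×1, glhM×1, glhm×1
GgLLHhMM×GgLlHhMm grid (16·16=256): GGLLHHMM=4 GGLLHHMm=4 GGLLHhMM=8 GGLLHhMm=8 GGLLhhMM=4 GGLLhhMm=4 GGLlHHMM=4 GGLlHHMm=4 GGLlHhMM=8 GGLlHhMm=8 GGLlhhMM=4 GGLlhhMm=4 GgLLHHMM=8 GgLLHHMm=8 GgLLHhMM=16 GgLLHhMm=16 GgLLhhMM=8 GgLLhhMm=8 GgLlHHMM=8 GgLlHHMm=8 GgLlHhMM=16 GgLlHhMm=16 GgLlhhMM=8 GgLlhhMm=8 ggLLHHMM=4 ggLLHHMm=4 ggLLHhMM=8 ggLLHhMm=8 ggLLhhMM=4 ggLLhhMm=4 ggLlHHMM=4 ggLlHHMm=4 ggLlHhMM=8 ggLlHhMm=8 ggLlhhMM=4 ggLlhhMm=4
ggLLHHMM hits 4/256; gcd=4; 4÷4/256÷4 = 1/64

P(ggLLHHMM) = 1/64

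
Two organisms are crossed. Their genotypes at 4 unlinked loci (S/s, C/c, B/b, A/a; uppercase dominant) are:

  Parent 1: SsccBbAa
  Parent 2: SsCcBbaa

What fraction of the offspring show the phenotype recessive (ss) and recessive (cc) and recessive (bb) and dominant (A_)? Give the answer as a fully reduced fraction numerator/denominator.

SsccBbAa gametes: ScBA×2, ScBa×2, ScbA×2, Scba×2, scBA×2, scBa×2, scbA×2, scba×2
SsCcBbaa gametes: SCBa×2, SCba×2, ScBa×2, Scba×2, sCBa×2, sCba×2, scBa×2, scba×2
SsccBbAa×SsCcBbaa grid (16·16=256): SSCcBBAa=4 SSCcBBaa=4 SSCcBbAa=8 SSCcBbaa=8 SSCcbbAa=4 SSCcbbaa=4 SSccBBAa=4 SSccBBaa=4 SSccBbAa=8 SSccBbaa=8 SSccbbAa=4 SSccbbaa=4 SsCcBBAa=8 SsCcBBaa=8 SsCcBbAa=16 SsCcBbaa=16 SsCcbbAa=8 SsCcbbaa=8 SsccBBAa=8 SsccBBaa=8 SsccBbAa=16 SsccBbaa=16 SsccbbAa=8 Ssccbbaa=8 ssCcBBAa=4 ssCcBBaa=4 ssCcBbAa=8 ssCcBbaa=8 ssCcbbAa=4 ssCcbbaa=4 ssccBBAa=4 ssccBBaa=4 ssccBbAa=8 ssccBbaa=8 ssccbbAa=4 ssccbbaa=4
ss cc bb A_ hits 4/256; gcd=4; 4÷4/256÷4 = 1/64

P(ss cc bb A_) = 1/64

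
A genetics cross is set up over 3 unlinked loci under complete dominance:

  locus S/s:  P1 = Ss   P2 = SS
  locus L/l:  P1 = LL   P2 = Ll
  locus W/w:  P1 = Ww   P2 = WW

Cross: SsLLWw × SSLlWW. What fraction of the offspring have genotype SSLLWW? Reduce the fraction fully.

SsLLWw gametes: SLW×2, SLw×2, sLW×2, sLw×2
SSLlWW gametes: SLW×4, SlW×4
SsLLWw×SSLlWW grid (8·8=64): SSLLWW=8 SSLLWw=8 SSLlWW=8 SSLlWw=8 SsLLWW=8 SsLLWw=8 SsLlWW=8 SsLlWw=8
SSLLWW hits 8/64; gcd=8; 8÷8/64÷8 = 1/8

P(SSLLWW) = 1/8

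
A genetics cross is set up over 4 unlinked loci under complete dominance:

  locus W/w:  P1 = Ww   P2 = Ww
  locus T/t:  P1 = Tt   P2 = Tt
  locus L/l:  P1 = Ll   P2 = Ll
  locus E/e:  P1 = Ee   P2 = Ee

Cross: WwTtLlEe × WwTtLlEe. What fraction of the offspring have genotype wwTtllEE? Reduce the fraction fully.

P(wwTtllEE) = 1/128

WwTtLlEe gametes: WTLE×1, WTLe×1, WTlE×1, WTle×1, WtLE×1, WtLe×1, WtlE×1, Wtle×1, wTLE×1, wTLe×1, wTlE×1, wTle×1, wtLE×1, wtLe×1, wtlE×1, wtle×1
WwTtLlEe gametes: WTLE×1, WTLe×1, WTlE×1, WTle×1, WtLE×1, WtLe×1, WtlE×1, Wtle×1, wTLE×1, wTLe×1, wTlE×1, wTle×1, wtLE×1, wtLe×1, wtlE×1, wtle×1
WwTtLlEe×WwTtLlEe grid (16·16=256): WWTTLLEE=1 WWTTLLEe=2 WWTTLLee=1 WWTTLlEE=2 WWTTLlEe=4 WWTTLlee=2 WWTTllEE=1 WWTTllEe=2 WWTTllee=1 WWTtLLEE=2 WWTtLLEe=4 WWTtLLee=2 WWTtLlEE=4 WWTtLlEe=8 WWTtLlee=4 WWTtllEE=2 WWTtllEe=4 WWTtllee=2 WWttLLEE=1 WWttLLEe=2 WWttLLee=1 WWttLlEE=2 WWttLlEe=4 WWttLlee=2 WWttllEE=1 WWttllEe=2 WWttllee=1 WwTTLLEE=2 WwTTLLEe=4 WwTTLLee=2 WwTTLlEE=4 WwTTLlEe=8 WwTTLlee=4 WwTTllEE=2 WwTTllEe=4 WwTTllee=2 WwTtLLEE=4 WwTtLLEe=8 WwTtLLee=4 WwTtLlEE=8 WwTtLlEe=16 WwTtLlee=8 WwTtllEE=4 WwTtllEe=8 WwTtllee=4 WwttLLEE=2 WwttLLEe=4 WwttLLee=2 WwttLlEE=4 WwttLlEe=8 WwttLlee=4 WwttllEE=2 WwttllEe=4 Wwttllee=2 wwTTLLEE=1 wwTTLLEe=2 wwTTLLee=1 wwTTLlEE=2 wwTTLlEe=4 wwTTLlee=2 wwTTllEE=1 wwTTllEe=2 wwTTllee=1 wwTtLLEE=2 wwTtLLEe=4 wwTtLLee=2 wwTtLlEE=4 wwTtLlEe=8 wwTtLlee=4 wwTtllEE=2 wwTtllEe=4 wwTtllee=2 wwttLLEE=1 wwttLLEe=2 wwttLLee=1 wwttLlEE=2 wwttLlEe=4 wwttLlee=2 wwttllEE=1 wwttllEe=2 wwttllee=1
wwTtllEE hits 2/256; gcd=2; 2÷2/256÷2 = 1/128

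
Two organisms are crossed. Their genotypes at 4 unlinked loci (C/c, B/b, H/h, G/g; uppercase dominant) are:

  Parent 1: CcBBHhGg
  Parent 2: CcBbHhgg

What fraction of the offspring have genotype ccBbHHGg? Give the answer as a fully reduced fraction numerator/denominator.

CcBBHhGg gametes: CBHG×2, CBHg×2, CBhG×2, CBhg×2, cBHG×2, cBHg×2, cBhG×2, cBhg×2
CcBbHhgg gametes: CBHg×2, CBhg×2, CbHg×2, Cbhg×2, cBHg×2, cBhg×2, cbHg×2, cbhg×2
CcBBHhGg×CcBbHhgg grid (16·16=256): CCBBHHGg=4 CCBBHHgg=4 CCBBHhGg=8 CCBBHhgg=8 CCBBhhGg=4 CCBBhhgg=4 CCBbHHGg=4 CCBbHHgg=4 CCBbHhGg=8 CCBbHhgg=8 CCBbhhGg=4 CCBbhhgg=4 CcBBHHGg=8 CcBBHHgg=8 CcBBHhGg=16 CcBBHhgg=16 CcBBhhGg=8 CcBBhhgg=8 CcBbHHGg=8 CcBbHHgg=8 CcBbHhGg=16 CcBbHhgg=16 CcBbhhGg=8 CcBbhhgg=8 ccBBHHGg=4 ccBBHHgg=4 ccBBHhGg=8 ccBBHhgg=8 ccBBhhGg=4 ccBBhhgg=4 ccBbHHGg=4 ccBbHHgg=4 ccBbHhGg=8 ccBbHhgg=8 ccBbhhGg=4 ccBbhhgg=4
ccBbHHGg hits 4/256; gcd=4; 4÷4/256÷4 = 1/64

P(ccBbHHGg) = 1/64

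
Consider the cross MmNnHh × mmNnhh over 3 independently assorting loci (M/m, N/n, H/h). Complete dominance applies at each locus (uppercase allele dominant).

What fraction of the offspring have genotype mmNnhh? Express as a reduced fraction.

P(mmNnhh) = 1/8

MmNnHh gametes: MNH×1, MNh×1, MnH×1, Mnh×1, mNH×1, mNh×1, mnH×1, mnh×1
mmNnhh gametes: mNh×4, mnh×4
MmNnHh×mmNnhh grid (8·8=64): MmNNHh=4 MmNNhh=4 MmNnHh=8 MmNnhh=8 MmnnHh=4 Mmnnhh=4 mmNNHh=4 mmNNhh=4 mmNnHh=8 mmNnhh=8 mmnnHh=4 mmnnhh=4
mmNnhh hits 8/64; gcd=8; 8÷8/64÷8 = 1/8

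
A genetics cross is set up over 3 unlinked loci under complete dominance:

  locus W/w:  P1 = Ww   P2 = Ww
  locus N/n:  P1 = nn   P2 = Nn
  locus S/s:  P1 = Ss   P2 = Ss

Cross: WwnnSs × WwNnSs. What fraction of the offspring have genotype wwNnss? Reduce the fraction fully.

WwnnSs gametes: WnS×2, Wns×2, wnS×2, wns×2
WwNnSs gametes: WNS×1, WNs×1, WnS×1, Wns×1, wNS×1, wNs×1, wnS×1, wns×1
WwnnSs×WwNnSs grid (8·8=64): WWNnSS=2 WWNnSs=4 WWNnss=2 WWnnSS=2 WWnnSs=4 WWnnss=2 WwNnSS=4 WwNnSs=8 WwNnss=4 WwnnSS=4 WwnnSs=8 Wwnnss=4 wwNnSS=2 wwNnSs=4 wwNnss=2 wwnnSS=2 wwnnSs=4 wwnnss=2
wwNnss hits 2/64; gcd=2; 2÷2/64÷2 = 1/32

P(wwNnss) = 1/32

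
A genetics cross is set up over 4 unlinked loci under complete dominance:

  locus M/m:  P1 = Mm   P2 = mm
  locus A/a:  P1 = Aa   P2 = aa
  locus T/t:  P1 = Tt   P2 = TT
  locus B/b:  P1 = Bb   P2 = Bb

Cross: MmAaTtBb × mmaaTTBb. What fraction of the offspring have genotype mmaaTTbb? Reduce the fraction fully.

P(mmaaTTbb) = 1/32

MmAaTtBb gametes: MATB×1, MATb×1, MAtB×1, MAtb×1, MaTB×1, MaTb×1, MatB×1, Matb×1, mATB×1, mATb×1, mAtB×1, mAtb×1, maTB×1, maTb×1, matB×1, matb×1
mmaaTTBb gametes: maTB×8, maTb×8
MmAaTtBb×mmaaTTBb grid (16·16=256): MmAaTTBB=8 MmAaTTBb=16 MmAaTTbb=8 MmAaTtBB=8 MmAaTtBb=16 MmAaTtbb=8 MmaaTTBB=8 MmaaTTBb=16 MmaaTTbb=8 MmaaTtBB=8 MmaaTtBb=16 MmaaTtbb=8 mmAaTTBB=8 mmAaTTBb=16 mmAaTTbb=8 mmAaTtBB=8 mmAaTtBb=16 mmAaTtbb=8 mmaaTTBB=8 mmaaTTBb=16 mmaaTTbb=8 mmaaTtBB=8 mmaaTtBb=16 mmaaTtbb=8
mmaaTTbb hits 8/256; gcd=8; 8÷8/256÷8 = 1/32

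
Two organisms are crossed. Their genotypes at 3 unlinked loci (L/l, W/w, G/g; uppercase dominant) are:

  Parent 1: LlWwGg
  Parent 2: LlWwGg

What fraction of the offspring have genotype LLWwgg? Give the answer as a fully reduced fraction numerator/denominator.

LlWwGg gametes: LWG×1, LWg×1, LwG×1, Lwg×1, lWG×1, lWg×1, lwG×1, lwg×1
LlWwGg gametes: LWG×1, LWg×1, LwG×1, Lwg×1, lWG×1, lWg×1, lwG×1, lwg×1
LlWwGg×LlWwGg grid (8·8=64): LLWWGG=1 LLWWGg=2 LLWWgg=1 LLWwGG=2 LLWwGg=4 LLWwgg=2 LLwwGG=1 LLwwGg=2 LLwwgg=1 LlWWGG=2 LlWWGg=4 LlWWgg=2 LlWwGG=4 LlWwGg=8 LlWwgg=4 LlwwGG=2 LlwwGg=4 Llwwgg=2 llWWGG=1 llWWGg=2 llWWgg=1 llWwGG=2 llWwGg=4 llWwgg=2 llwwGG=1 llwwGg=2 llwwgg=1
LLWwgg hits 2/64; gcd=2; 2÷2/64÷2 = 1/32

P(LLWwgg) = 1/32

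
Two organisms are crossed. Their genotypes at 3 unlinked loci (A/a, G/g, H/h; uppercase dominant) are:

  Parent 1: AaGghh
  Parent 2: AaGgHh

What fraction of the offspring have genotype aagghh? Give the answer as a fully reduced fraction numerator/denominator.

AaGghh gametes: AGh×2, Agh×2, aGh×2, agh×2
AaGgHh gametes: AGH×1, AGh×1, AgH×1, Agh×1, aGH×1, aGh×1, agH×1, agh×1
AaGghh×AaGgHh grid (8·8=64): AAGGHh=2 AAGGhh=2 AAGgHh=4 AAGghh=4 AAggHh=2 AAgghh=2 AaGGHh=4 AaGGhh=4 AaGgHh=8 AaGghh=8 AaggHh=4 Aagghh=4 aaGGHh=2 aaGGhh=2 aaGgHh=4 aaGghh=4 aaggHh=2 aagghh=2
aagghh hits 2/64; gcd=2; 2÷2/64÷2 = 1/32

P(aagghh) = 1/32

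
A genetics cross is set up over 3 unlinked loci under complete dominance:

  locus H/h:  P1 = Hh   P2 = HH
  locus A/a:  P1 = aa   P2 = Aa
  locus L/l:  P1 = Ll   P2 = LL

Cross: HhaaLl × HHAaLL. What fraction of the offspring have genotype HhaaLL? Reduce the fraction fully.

P(HhaaLL) = 1/8

HhaaLl gametes: HaL×2, Hal×2, haL×2, hal×2
HHAaLL gametes: HAL×4, HaL×4
HhaaLl×HHAaLL grid (8·8=64): HHAaLL=8 HHAaLl=8 HHaaLL=8 HHaaLl=8 HhAaLL=8 HhAaLl=8 HhaaLL=8 HhaaLl=8
HhaaLL hits 8/64; gcd=8; 8÷8/64÷8 = 1/8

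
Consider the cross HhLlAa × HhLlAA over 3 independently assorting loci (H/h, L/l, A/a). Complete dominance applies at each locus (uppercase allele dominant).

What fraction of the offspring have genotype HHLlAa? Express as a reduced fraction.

P(HHLlAa) = 1/16

HhLlAa gametes: HLA×1, HLa×1, HlA×1, Hla×1, hLA×1, hLa×1, hlA×1, hla×1
HhLlAA gametes: HLA×2, HlA×2, hLA×2, hlA×2
HhLlAa×HhLlAA grid (8·8=64): HHLLAA=2 HHLLAa=2 HHLlAA=4 HHLlAa=4 HHllAA=2 HHllAa=2 HhLLAA=4 HhLLAa=4 HhLlAA=8 HhLlAa=8 HhllAA=4 HhllAa=4 hhLLAA=2 hhLLAa=2 hhLlAA=4 hhLlAa=4 hhllAA=2 hhllAa=2
HHLlAa hits 4/64; gcd=4; 4÷4/64÷4 = 1/16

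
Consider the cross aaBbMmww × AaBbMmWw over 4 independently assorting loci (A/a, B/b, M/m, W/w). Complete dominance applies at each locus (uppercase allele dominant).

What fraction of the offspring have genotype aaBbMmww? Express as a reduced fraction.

P(aaBbMmww) = 1/16

aaBbMmww gametes: aBMw×4, aBmw×4, abMw×4, abmw×4
AaBbMmWw gametes: ABMW×1, ABMw×1, ABmW×1, ABmw×1, AbMW×1, AbMw×1, AbmW×1, Abmw×1, aBMW×1, aBMw×1, aBmW×1, aBmw×1, abMW×1, abMw×1, abmW×1, abmw×1
aaBbMmww×AaBbMmWw grid (16·16=256): AaBBMMWw=4 AaBBMMww=4 AaBBMmWw=8 AaBBMmww=8 AaBBmmWw=4 AaBBmmww=4 AaBbMMWw=8 AaBbMMww=8 AaBbMmWw=16 AaBbMmww=16 AaBbmmWw=8 AaBbmmww=8 AabbMMWw=4 AabbMMww=4 AabbMmWw=8 AabbMmww=8 AabbmmWw=4 Aabbmmww=4 aaBBMMWw=4 aaBBMMww=4 aaBBMmWw=8 aaBBMmww=8 aaBBmmWw=4 aaBBmmww=4 aaBbMMWw=8 aaBbMMww=8 aaBbMmWw=16 aaBbMmww=16 aaBbmmWw=8 aaBbmmww=8 aabbMMWw=4 aabbMMww=4 aabbMmWw=8 aabbMmww=8 aabbmmWw=4 aabbmmww=4
aaBbMmww hits 16/256; gcd=16; 16÷16/256÷16 = 1/16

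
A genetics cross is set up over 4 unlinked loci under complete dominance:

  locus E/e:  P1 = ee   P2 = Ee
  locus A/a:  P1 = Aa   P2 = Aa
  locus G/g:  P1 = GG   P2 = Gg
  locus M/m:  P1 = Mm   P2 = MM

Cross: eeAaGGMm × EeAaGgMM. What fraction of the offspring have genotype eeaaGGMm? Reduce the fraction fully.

eeAaGGMm gametes: eAGM×4, eAGm×4, eaGM×4, eaGm×4
EeAaGgMM gametes: EAGM×2, EAgM×2, EaGM×2, EagM×2, eAGM×2, eAgM×2, eaGM×2, eagM×2
eeAaGGMm×EeAaGgMM grid (16·16=256): EeAAGGMM=8 EeAAGGMm=8 EeAAGgMM=8 EeAAGgMm=8 EeAaGGMM=16 EeAaGGMm=16 EeAaGgMM=16 EeAaGgMm=16 EeaaGGMM=8 EeaaGGMm=8 EeaaGgMM=8 EeaaGgMm=8 eeAAGGMM=8 eeAAGGMm=8 eeAAGgMM=8 eeAAGgMm=8 eeAaGGMM=16 eeAaGGMm=16 eeAaGgMM=16 eeAaGgMm=16 eeaaGGMM=8 eeaaGGMm=8 eeaaGgMM=8 eeaaGgMm=8
eeaaGGMm hits 8/256; gcd=8; 8÷8/256÷8 = 1/32

P(eeaaGGMm) = 1/32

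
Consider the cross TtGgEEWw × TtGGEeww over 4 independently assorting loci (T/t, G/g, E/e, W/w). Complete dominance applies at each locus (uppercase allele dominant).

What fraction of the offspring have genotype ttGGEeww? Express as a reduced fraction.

P(ttGGEeww) = 1/32

TtGgEEWw gametes: TGEW×2, TGEw×2, TgEW×2, TgEw×2, tGEW×2, tGEw×2, tgEW×2, tgEw×2
TtGGEeww gametes: TGEw×4, TGew×4, tGEw×4, tGew×4
TtGgEEWw×TtGGEeww grid (16·16=256): TTGGEEWw=8 TTGGEEww=8 TTGGEeWw=8 TTGGEeww=8 TTGgEEWw=8 TTGgEEww=8 TTGgEeWw=8 TTGgEeww=8 TtGGEEWw=16 TtGGEEww=16 TtGGEeWw=16 TtGGEeww=16 TtGgEEWw=16 TtGgEEww=16 TtGgEeWw=16 TtGgEeww=16 ttGGEEWw=8 ttGGEEww=8 ttGGEeWw=8 ttGGEeww=8 ttGgEEWw=8 ttGgEEww=8 ttGgEeWw=8 ttGgEeww=8
ttGGEeww hits 8/256; gcd=8; 8÷8/256÷8 = 1/32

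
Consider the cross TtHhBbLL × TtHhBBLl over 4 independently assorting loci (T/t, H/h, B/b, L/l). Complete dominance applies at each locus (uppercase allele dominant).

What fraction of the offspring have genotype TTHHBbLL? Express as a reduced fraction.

P(TTHHBbLL) = 1/64

TtHhBbLL gametes: THBL×2, THbL×2, ThBL×2, ThbL×2, tHBL×2, tHbL×2, thBL×2, thbL×2
TtHhBBLl gametes: THBL×2, THBl×2, ThBL×2, ThBl×2, tHBL×2, tHBl×2, thBL×2, thBl×2
TtHhBbLL×TtHhBBLl grid (16·16=256): TTHHBBLL=4 TTHHBBLl=4 TTHHBbLL=4 TTHHBbLl=4 TTHhBBLL=8 TTHhBBLl=8 TTHhBbLL=8 TTHhBbLl=8 TThhBBLL=4 TThhBBLl=4 TThhBbLL=4 TThhBbLl=4 TtHHBBLL=8 TtHHBBLl=8 TtHHBbLL=8 TtHHBbLl=8 TtHhBBLL=16 TtHhBBLl=16 TtHhBbLL=16 TtHhBbLl=16 TthhBBLL=8 TthhBBLl=8 TthhBbLL=8 TthhBbLl=8 ttHHBBLL=4 ttHHBBLl=4 ttHHBbLL=4 ttHHBbLl=4 ttHhBBLL=8 ttHhBBLl=8 ttHhBbLL=8 ttHhBbLl=8 tthhBBLL=4 tthhBBLl=4 tthhBbLL=4 tthhBbLl=4
TTHHBbLL hits 4/256; gcd=4; 4÷4/256÷4 = 1/64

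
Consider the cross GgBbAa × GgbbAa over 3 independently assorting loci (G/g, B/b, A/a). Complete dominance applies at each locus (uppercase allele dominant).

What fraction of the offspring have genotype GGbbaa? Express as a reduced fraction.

P(GGbbaa) = 1/32

GgBbAa gametes: GBA×1, GBa×1, GbA×1, Gba×1, gBA×1, gBa×1, gbA×1, gba×1
GgbbAa gametes: GbA×2, Gba×2, gbA×2, gba×2
GgBbAa×GgbbAa grid (8·8=64): GGBbAA=2 GGBbAa=4 GGBbaa=2 GGbbAA=2 GGbbAa=4 GGbbaa=2 GgBbAA=4 GgBbAa=8 GgBbaa=4 GgbbAA=4 GgbbAa=8 Ggbbaa=4 ggBbAA=2 ggBbAa=4 ggBbaa=2 ggbbAA=2 ggbbAa=4 ggbbaa=2
GGbbaa hits 2/64; gcd=2; 2÷2/64÷2 = 1/32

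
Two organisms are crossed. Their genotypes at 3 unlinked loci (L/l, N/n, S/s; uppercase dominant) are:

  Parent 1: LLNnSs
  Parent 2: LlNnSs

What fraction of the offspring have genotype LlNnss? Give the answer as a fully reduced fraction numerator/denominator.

LLNnSs gametes: LNS×2, LNs×2, LnS×2, Lns×2
LlNnSs gametes: LNS×1, LNs×1, LnS×1, Lns×1, lNS×1, lNs×1, lnS×1, lns×1
LLNnSs×LlNnSs grid (8·8=64): LLNNSS=2 LLNNSs=4 LLNNss=2 LLNnSS=4 LLNnSs=8 LLNnss=4 LLnnSS=2 LLnnSs=4 LLnnss=2 LlNNSS=2 LlNNSs=4 LlNNss=2 LlNnSS=4 LlNnSs=8 LlNnss=4 LlnnSS=2 LlnnSs=4 Llnnss=2
LlNnss hits 4/64; gcd=4; 4÷4/64÷4 = 1/16

P(LlNnss) = 1/16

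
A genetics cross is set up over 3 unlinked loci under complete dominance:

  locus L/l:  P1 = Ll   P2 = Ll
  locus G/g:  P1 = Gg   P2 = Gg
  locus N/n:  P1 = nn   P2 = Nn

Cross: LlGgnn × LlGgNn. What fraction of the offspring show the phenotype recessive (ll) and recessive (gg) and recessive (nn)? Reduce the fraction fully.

LlGgnn gametes: LGn×2, Lgn×2, lGn×2, lgn×2
LlGgNn gametes: LGN×1, LGn×1, LgN×1, Lgn×1, lGN×1, lGn×1, lgN×1, lgn×1
LlGgnn×LlGgNn grid (8·8=64): LLGGNn=2 LLGGnn=2 LLGgNn=4 LLGgnn=4 LLggNn=2 LLggnn=2 LlGGNn=4 LlGGnn=4 LlGgNn=8 LlGgnn=8 LlggNn=4 Llggnn=4 llGGNn=2 llGGnn=2 llGgNn=4 llGgnn=4 llggNn=2 llggnn=2
ll gg nn hits 2/64; gcd=2; 2÷2/64÷2 = 1/32

P(ll gg nn) = 1/32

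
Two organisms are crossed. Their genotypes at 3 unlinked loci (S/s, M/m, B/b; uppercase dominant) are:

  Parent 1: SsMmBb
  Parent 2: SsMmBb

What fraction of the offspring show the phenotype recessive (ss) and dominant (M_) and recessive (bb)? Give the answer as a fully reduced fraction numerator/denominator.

SsMmBb gametes: SMB×1, SMb×1, SmB×1, Smb×1, sMB×1, sMb×1, smB×1, smb×1
SsMmBb gametes: SMB×1, SMb×1, SmB×1, Smb×1, sMB×1, sMb×1, smB×1, smb×1
SsMmBb×SsMmBb grid (8·8=64): SSMMBB=1 SSMMBb=2 SSMMbb=1 SSMmBB=2 SSMmBb=4 SSMmbb=2 SSmmBB=1 SSmmBb=2 SSmmbb=1 SsMMBB=2 SsMMBb=4 SsMMbb=2 SsMmBB=4 SsMmBb=8 SsMmbb=4 SsmmBB=2 SsmmBb=4 Ssmmbb=2 ssMMBB=1 ssMMBb=2 ssMMbb=1 ssMmBB=2 ssMmBb=4 ssMmbb=2 ssmmBB=1 ssmmBb=2 ssmmbb=1
ss M_ bb hits 3/64; gcd=1; 3÷1/64÷1 = 3/64

P(ss M_ bb) = 3/64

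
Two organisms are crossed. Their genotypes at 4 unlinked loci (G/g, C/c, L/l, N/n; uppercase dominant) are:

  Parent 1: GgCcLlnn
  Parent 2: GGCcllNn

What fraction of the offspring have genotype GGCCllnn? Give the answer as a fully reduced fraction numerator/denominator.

GgCcLlnn gametes: GCLn×2, GCln×2, GcLn×2, Gcln×2, gCLn×2, gCln×2, gcLn×2, gcln×2
GGCcllNn gametes: GClN×4, GCln×4, GclN×4, Gcln×4
GgCcLlnn×GGCcllNn grid (16·16=256): GGCCLlNn=8 GGCCLlnn=8 GGCCllNn=8 GGCCllnn=8 GGCcLlNn=16 GGCcLlnn=16 GGCcllNn=16 GGCcllnn=16 GGccLlNn=8 GGccLlnn=8 GGccllNn=8 GGccllnn=8 GgCCLlNn=8 GgCCLlnn=8 GgCCllNn=8 GgCCllnn=8 GgCcLlNn=16 GgCcLlnn=16 GgCcllNn=16 GgCcllnn=16 GgccLlNn=8 GgccLlnn=8 GgccllNn=8 Ggccllnn=8
GGCCllnn hits 8/256; gcd=8; 8÷8/256÷8 = 1/32

P(GGCCllnn) = 1/32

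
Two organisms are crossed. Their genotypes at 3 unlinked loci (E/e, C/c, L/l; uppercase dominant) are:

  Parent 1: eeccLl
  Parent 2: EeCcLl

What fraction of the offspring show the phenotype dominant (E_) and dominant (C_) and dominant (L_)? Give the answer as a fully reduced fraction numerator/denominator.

P(E_ C_ L_) = 3/16

eeccLl gametes: ecL×4, ecl×4
EeCcLl gametes: ECL×1, ECl×1, EcL×1, Ecl×1, eCL×1, eCl×1, ecL×1, ecl×1
eeccLl×EeCcLl grid (8·8=64): EeCcLL=4 EeCcLl=8 EeCcll=4 EeccLL=4 EeccLl=8 Eeccll=4 eeCcLL=4 eeCcLl=8 eeCcll=4 eeccLL=4 eeccLl=8 eeccll=4
E_ C_ L_ hits 12/64; gcd=4; 12÷4/64÷4 = 3/16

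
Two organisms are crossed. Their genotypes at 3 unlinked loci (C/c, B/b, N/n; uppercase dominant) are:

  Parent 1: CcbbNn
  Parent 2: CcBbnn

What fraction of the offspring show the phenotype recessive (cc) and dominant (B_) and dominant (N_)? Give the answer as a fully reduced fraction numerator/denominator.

P(cc B_ N_) = 1/16

CcbbNn gametes: CbN×2, Cbn×2, cbN×2, cbn×2
CcBbnn gametes: CBn×2, Cbn×2, cBn×2, cbn×2
CcbbNn×CcBbnn grid (8·8=64): CCBbNn=4 CCBbnn=4 CCbbNn=4 CCbbnn=4 CcBbNn=8 CcBbnn=8 CcbbNn=8 Ccbbnn=8 ccBbNn=4 ccBbnn=4 ccbbNn=4 ccbbnn=4
cc B_ N_ hits 4/64; gcd=4; 4÷4/64÷4 = 1/16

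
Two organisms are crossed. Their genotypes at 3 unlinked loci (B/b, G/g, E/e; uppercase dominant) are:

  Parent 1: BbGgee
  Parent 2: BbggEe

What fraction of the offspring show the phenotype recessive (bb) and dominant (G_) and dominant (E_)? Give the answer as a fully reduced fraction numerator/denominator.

BbGgee gametes: BGe×2, Bge×2, bGe×2, bge×2
BbggEe gametes: BgE×2, Bge×2, bgE×2, bge×2
BbGgee×BbggEe grid (8·8=64): BBGgEe=4 BBGgee=4 BBggEe=4 BBggee=4 BbGgEe=8 BbGgee=8 BbggEe=8 Bbggee=8 bbGgEe=4 bbGgee=4 bbggEe=4 bbggee=4
bb G_ E_ hits 4/64; gcd=4; 4÷4/64÷4 = 1/16

P(bb G_ E_) = 1/16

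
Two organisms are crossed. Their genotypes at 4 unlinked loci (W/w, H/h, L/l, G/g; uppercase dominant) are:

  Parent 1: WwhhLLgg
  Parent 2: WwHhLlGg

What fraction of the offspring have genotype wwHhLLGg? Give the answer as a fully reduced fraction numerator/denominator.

WwhhLLgg gametes: WhLg×8, whLg×8
WwHhLlGg gametes: WHLG×1, WHLg×1, WHlG×1, WHlg×1, WhLG×1, WhLg×1, WhlG×1, Whlg×1, wHLG×1, wHLg×1, wHlG×1, wHlg×1, whLG×1, whLg×1, whlG×1, whlg×1
WwhhLLgg×WwHhLlGg grid (16·16=256): WWHhLLGg=8 WWHhLLgg=8 WWHhLlGg=8 WWHhLlgg=8 WWhhLLGg=8 WWhhLLgg=8 WWhhLlGg=8 WWhhLlgg=8 WwHhLLGg=16 WwHhLLgg=16 WwHhLlGg=16 WwHhLlgg=16 WwhhLLGg=16 WwhhLLgg=16 WwhhLlGg=16 WwhhLlgg=16 wwHhLLGg=8 wwHhLLgg=8 wwHhLlGg=8 wwHhLlgg=8 wwhhLLGg=8 wwhhLLgg=8 wwhhLlGg=8 wwhhLlgg=8
wwHhLLGg hits 8/256; gcd=8; 8÷8/256÷8 = 1/32

P(wwHhLLGg) = 1/32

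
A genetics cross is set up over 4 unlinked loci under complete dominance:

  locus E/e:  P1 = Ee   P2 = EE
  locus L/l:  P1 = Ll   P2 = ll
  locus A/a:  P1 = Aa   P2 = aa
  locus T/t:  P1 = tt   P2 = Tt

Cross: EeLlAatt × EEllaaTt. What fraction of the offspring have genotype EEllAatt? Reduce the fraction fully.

EeLlAatt gametes: ELAt×2, ELat×2, ElAt×2, Elat×2, eLAt×2, eLat×2, elAt×2, elat×2
EEllaaTt gametes: ElaT×8, Elat×8
EeLlAatt×EEllaaTt grid (16·16=256): EELlAaTt=16 EELlAatt=16 EELlaaTt=16 EELlaatt=16 EEllAaTt=16 EEllAatt=16 EEllaaTt=16 EEllaatt=16 EeLlAaTt=16 EeLlAatt=16 EeLlaaTt=16 EeLlaatt=16 EellAaTt=16 EellAatt=16 EellaaTt=16 Eellaatt=16
EEllAatt hits 16/256; gcd=16; 16÷16/256÷16 = 1/16

P(EEllAatt) = 1/16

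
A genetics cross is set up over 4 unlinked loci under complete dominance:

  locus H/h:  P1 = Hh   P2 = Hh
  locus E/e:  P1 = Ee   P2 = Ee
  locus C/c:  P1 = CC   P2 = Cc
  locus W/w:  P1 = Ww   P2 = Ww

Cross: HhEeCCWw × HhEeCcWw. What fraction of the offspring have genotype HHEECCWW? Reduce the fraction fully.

HhEeCCWw gametes: HECW×2, HECw×2, HeCW×2, HeCw×2, hECW×2, hECw×2, heCW×2, heCw×2
HhEeCcWw gametes: HECW×1, HECw×1, HEcW×1, HEcw×1, HeCW×1, HeCw×1, HecW×1, Hecw×1, hECW×1, hECw×1, hEcW×1, hEcw×1, heCW×1, heCw×1, hecW×1, hecw×1
HhEeCCWw×HhEeCcWw grid (16·16=256): HHEECCWW=2 HHEECCWw=4 HHEECCww=2 HHEECcWW=2 HHEECcWw=4 HHEECcww=2 HHEeCCWW=4 HHEeCCWw=8 HHEeCCww=4 HHEeCcWW=4 HHEeCcWw=8 HHEeCcww=4 HHeeCCWW=2 HHeeCCWw=4 HHeeCCww=2 HHeeCcWW=2 HHeeCcWw=4 HHeeCcww=2 HhEECCWW=4 HhEECCWw=8 HhEECCww=4 HhEECcWW=4 HhEECcWw=8 HhEECcww=4 HhEeCCWW=8 HhEeCCWw=16 HhEeCCww=8 HhEeCcWW=8 HhEeCcWw=16 HhEeCcww=8 HheeCCWW=4 HheeCCWw=8 HheeCCww=4 HheeCcWW=4 HheeCcWw=8 HheeCcww=4 hhEECCWW=2 hhEECCWw=4 hhEECCww=2 hhEECcWW=2 hhEECcWw=4 hhEECcww=2 hhEeCCWW=4 hhEeCCWw=8 hhEeCCww=4 hhEeCcWW=4 hhEeCcWw=8 hhEeCcww=4 hheeCCWW=2 hheeCCWw=4 hheeCCww=2 hheeCcWW=2 hheeCcWw=4 hheeCcww=2
HHEECCWW hits 2/256; gcd=2; 2÷2/256÷2 = 1/128

P(HHEECCWW) = 1/128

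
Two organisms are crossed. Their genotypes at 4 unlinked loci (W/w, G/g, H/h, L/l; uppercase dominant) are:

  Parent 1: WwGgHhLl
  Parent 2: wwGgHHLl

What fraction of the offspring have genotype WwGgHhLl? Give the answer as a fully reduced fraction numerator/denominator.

P(WwGgHhLl) = 1/16

WwGgHhLl gametes: WGHL×1, WGHl×1, WGhL×1, WGhl×1, WgHL×1, WgHl×1, WghL×1, Wghl×1, wGHL×1, wGHl×1, wGhL×1, wGhl×1, wgHL×1, wgHl×1, wghL×1, wghl×1
wwGgHHLl gametes: wGHL×4, wGHl×4, wgHL×4, wgHl×4
WwGgHhLl×wwGgHHLl grid (16·16=256): WwGGHHLL=4 WwGGHHLl=8 WwGGHHll=4 WwGGHhLL=4 WwGGHhLl=8 WwGGHhll=4 WwGgHHLL=8 WwGgHHLl=16 WwGgHHll=8 WwGgHhLL=8 WwGgHhLl=16 WwGgHhll=8 WwggHHLL=4 WwggHHLl=8 WwggHHll=4 WwggHhLL=4 WwggHhLl=8 WwggHhll=4 wwGGHHLL=4 wwGGHHLl=8 wwGGHHll=4 wwGGHhLL=4 wwGGHhLl=8 wwGGHhll=4 wwGgHHLL=8 wwGgHHLl=16 wwGgHHll=8 wwGgHhLL=8 wwGgHhLl=16 wwGgHhll=8 wwggHHLL=4 wwggHHLl=8 wwggHHll=4 wwggHhLL=4 wwggHhLl=8 wwggHhll=4
WwGgHhLl hits 16/256; gcd=16; 16÷16/256÷16 = 1/16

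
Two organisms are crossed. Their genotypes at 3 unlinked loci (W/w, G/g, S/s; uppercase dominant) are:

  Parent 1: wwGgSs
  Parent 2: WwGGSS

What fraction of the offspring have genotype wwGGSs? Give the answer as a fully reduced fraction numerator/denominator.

wwGgSs gametes: wGS×2, wGs×2, wgS×2, wgs×2
WwGGSS gametes: WGS×4, wGS×4
wwGgSs×WwGGSS grid (8·8=64): WwGGSS=8 WwGGSs=8 WwGgSS=8 WwGgSs=8 wwGGSS=8 wwGGSs=8 wwGgSS=8 wwGgSs=8
wwGGSs hits 8/64; gcd=8; 8÷8/64÷8 = 1/8

P(wwGGSs) = 1/8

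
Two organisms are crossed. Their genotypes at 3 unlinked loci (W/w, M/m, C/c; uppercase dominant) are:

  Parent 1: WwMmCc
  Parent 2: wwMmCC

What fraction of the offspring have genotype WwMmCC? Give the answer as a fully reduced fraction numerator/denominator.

P(WwMmCC) = 1/8

WwMmCc gametes: WMC×1, WMc×1, WmC×1, Wmc×1, wMC×1, wMc×1, wmC×1, wmc×1
wwMmCC gametes: wMC×4, wmC×4
WwMmCc×wwMmCC grid (8·8=64): WwMMCC=4 WwMMCc=4 WwMmCC=8 WwMmCc=8 WwmmCC=4 WwmmCc=4 wwMMCC=4 wwMMCc=4 wwMmCC=8 wwMmCc=8 wwmmCC=4 wwmmCc=4
WwMmCC hits 8/64; gcd=8; 8÷8/64÷8 = 1/8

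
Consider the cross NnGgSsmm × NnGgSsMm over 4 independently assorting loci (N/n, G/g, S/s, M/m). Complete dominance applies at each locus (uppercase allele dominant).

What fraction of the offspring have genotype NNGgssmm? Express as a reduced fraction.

P(NNGgssmm) = 1/64

NnGgSsmm gametes: NGSm×2, NGsm×2, NgSm×2, Ngsm×2, nGSm×2, nGsm×2, ngSm×2, ngsm×2
NnGgSsMm gametes: NGSM×1, NGSm×1, NGsM×1, NGsm×1, NgSM×1, NgSm×1, NgsM×1, Ngsm×1, nGSM×1, nGSm×1, nGsM×1, nGsm×1, ngSM×1, ngSm×1, ngsM×1, ngsm×1
NnGgSsmm×NnGgSsMm grid (16·16=256): NNGGSSMm=2 NNGGSSmm=2 NNGGSsMm=4 NNGGSsmm=4 NNGGssMm=2 NNGGssmm=2 NNGgSSMm=4 NNGgSSmm=4 NNGgSsMm=8 NNGgSsmm=8 NNGgssMm=4 NNGgssmm=4 NNggSSMm=2 NNggSSmm=2 NNggSsMm=4 NNggSsmm=4 NNggssMm=2 NNggssmm=2 NnGGSSMm=4 NnGGSSmm=4 NnGGSsMm=8 NnGGSsmm=8 NnGGssMm=4 NnGGssmm=4 NnGgSSMm=8 NnGgSSmm=8 NnGgSsMm=16 NnGgSsmm=16 NnGgssMm=8 NnGgssmm=8 NnggSSMm=4 NnggSSmm=4 NnggSsMm=8 NnggSsmm=8 NnggssMm=4 Nnggssmm=4 nnGGSSMm=2 nnGGSSmm=2 nnGGSsMm=4 nnGGSsmm=4 nnGGssMm=2 nnGGssmm=2 nnGgSSMm=4 nnGgSSmm=4 nnGgSsMm=8 nnGgSsmm=8 nnGgssMm=4 nnGgssmm=4 nnggSSMm=2 nnggSSmm=2 nnggSsMm=4 nnggSsmm=4 nnggssMm=2 nnggssmm=2
NNGgssmm hits 4/256; gcd=4; 4÷4/256÷4 = 1/64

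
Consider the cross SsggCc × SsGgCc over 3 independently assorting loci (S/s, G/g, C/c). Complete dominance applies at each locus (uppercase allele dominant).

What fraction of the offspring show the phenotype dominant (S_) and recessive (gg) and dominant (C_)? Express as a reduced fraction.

SsggCc gametes: SgC×2, Sgc×2, sgC×2, sgc×2
SsGgCc gametes: SGC×1, SGc×1, SgC×1, Sgc×1, sGC×1, sGc×1, sgC×1, sgc×1
SsggCc×SsGgCc grid (8·8=64): SSGgCC=2 SSGgCc=4 SSGgcc=2 SSggCC=2 SSggCc=4 SSggcc=2 SsGgCC=4 SsGgCc=8 SsGgcc=4 SsggCC=4 SsggCc=8 Ssggcc=4 ssGgCC=2 ssGgCc=4 ssGgcc=2 ssggCC=2 ssggCc=4 ssggcc=2
S_ gg C_ hits 18/64; gcd=2; 18÷2/64÷2 = 9/32

P(S_ gg C_) = 9/32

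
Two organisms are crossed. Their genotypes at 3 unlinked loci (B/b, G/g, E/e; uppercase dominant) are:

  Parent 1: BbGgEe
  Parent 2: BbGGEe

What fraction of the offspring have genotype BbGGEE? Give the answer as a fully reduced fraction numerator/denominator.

P(BbGGEE) = 1/16

BbGgEe gametes: BGE×1, BGe×1, BgE×1, Bge×1, bGE×1, bGe×1, bgE×1, bge×1
BbGGEe gametes: BGE×2, BGe×2, bGE×2, bGe×2
BbGgEe×BbGGEe grid (8·8=64): BBGGEE=2 BBGGEe=4 BBGGee=2 BBGgEE=2 BBGgEe=4 BBGgee=2 BbGGEE=4 BbGGEe=8 BbGGee=4 BbGgEE=4 BbGgEe=8 BbGgee=4 bbGGEE=2 bbGGEe=4 bbGGee=2 bbGgEE=2 bbGgEe=4 bbGgee=2
BbGGEE hits 4/64; gcd=4; 4÷4/64÷4 = 1/16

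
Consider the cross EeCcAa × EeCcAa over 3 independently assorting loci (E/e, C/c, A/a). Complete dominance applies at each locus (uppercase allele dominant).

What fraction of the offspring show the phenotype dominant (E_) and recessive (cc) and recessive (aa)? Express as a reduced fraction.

EeCcAa gametes: ECA×1, ECa×1, EcA×1, Eca×1, eCA×1, eCa×1, ecA×1, eca×1
EeCcAa gametes: ECA×1, ECa×1, EcA×1, Eca×1, eCA×1, eCa×1, ecA×1, eca×1
EeCcAa×EeCcAa grid (8·8=64): EECCAA=1 EECCAa=2 EECCaa=1 EECcAA=2 EECcAa=4 EECcaa=2 EEccAA=1 EEccAa=2 EEccaa=1 EeCCAA=2 EeCCAa=4 EeCCaa=2 EeCcAA=4 EeCcAa=8 EeCcaa=4 EeccAA=2 EeccAa=4 Eeccaa=2 eeCCAA=1 eeCCAa=2 eeCCaa=1 eeCcAA=2 eeCcAa=4 eeCcaa=2 eeccAA=1 eeccAa=2 eeccaa=1
E_ cc aa hits 3/64; gcd=1; 3÷1/64÷1 = 3/64

P(E_ cc aa) = 3/64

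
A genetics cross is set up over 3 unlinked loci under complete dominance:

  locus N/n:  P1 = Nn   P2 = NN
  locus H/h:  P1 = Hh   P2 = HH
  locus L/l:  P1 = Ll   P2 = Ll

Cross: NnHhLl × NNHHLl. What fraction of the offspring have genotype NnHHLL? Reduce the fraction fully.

P(NnHHLL) = 1/16

NnHhLl gametes: NHL×1, NHl×1, NhL×1, Nhl×1, nHL×1, nHl×1, nhL×1, nhl×1
NNHHLl gametes: NHL×4, NHl×4
NnHhLl×NNHHLl grid (8·8=64): NNHHLL=4 NNHHLl=8 NNHHll=4 NNHhLL=4 NNHhLl=8 NNHhll=4 NnHHLL=4 NnHHLl=8 NnHHll=4 NnHhLL=4 NnHhLl=8 NnHhll=4
NnHHLL hits 4/64; gcd=4; 4÷4/64÷4 = 1/16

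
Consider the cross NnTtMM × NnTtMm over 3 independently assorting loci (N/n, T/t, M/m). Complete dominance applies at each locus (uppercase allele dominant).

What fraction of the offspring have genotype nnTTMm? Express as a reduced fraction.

NnTtMM gametes: NTM×2, NtM×2, nTM×2, ntM×2
NnTtMm gametes: NTM×1, NTm×1, NtM×1, Ntm×1, nTM×1, nTm×1, ntM×1, ntm×1
NnTtMM×NnTtMm grid (8·8=64): NNTTMM=2 NNTTMm=2 NNTtMM=4 NNTtMm=4 NNttMM=2 NNttMm=2 NnTTMM=4 NnTTMm=4 NnTtMM=8 NnTtMm=8 NnttMM=4 NnttMm=4 nnTTMM=2 nnTTMm=2 nnTtMM=4 nnTtMm=4 nnttMM=2 nnttMm=2
nnTTMm hits 2/64; gcd=2; 2÷2/64÷2 = 1/32

P(nnTTMm) = 1/32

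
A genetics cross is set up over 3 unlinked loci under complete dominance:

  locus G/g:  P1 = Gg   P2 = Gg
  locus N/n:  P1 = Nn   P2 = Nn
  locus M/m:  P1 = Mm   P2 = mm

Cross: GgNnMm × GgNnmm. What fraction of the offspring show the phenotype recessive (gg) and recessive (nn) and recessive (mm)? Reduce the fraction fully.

P(gg nn mm) = 1/32

GgNnMm gametes: GNM×1, GNm×1, GnM×1, Gnm×1, gNM×1, gNm×1, gnM×1, gnm×1
GgNnmm gametes: GNm×2, Gnm×2, gNm×2, gnm×2
GgNnMm×GgNnmm grid (8·8=64): GGNNMm=2 GGNNmm=2 GGNnMm=4 GGNnmm=4 GGnnMm=2 GGnnmm=2 GgNNMm=4 GgNNmm=4 GgNnMm=8 GgNnmm=8 GgnnMm=4 Ggnnmm=4 ggNNMm=2 ggNNmm=2 ggNnMm=4 ggNnmm=4 ggnnMm=2 ggnnmm=2
gg nn mm hits 2/64; gcd=2; 2÷2/64÷2 = 1/32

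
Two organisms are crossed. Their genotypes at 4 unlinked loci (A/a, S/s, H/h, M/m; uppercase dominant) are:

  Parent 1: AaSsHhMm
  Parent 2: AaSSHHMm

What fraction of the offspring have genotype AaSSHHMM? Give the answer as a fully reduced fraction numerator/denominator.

AaSsHhMm gametes: ASHM×1, ASHm×1, AShM×1, AShm×1, AsHM×1, AsHm×1, AshM×1, Ashm×1, aSHM×1, aSHm×1, aShM×1, aShm×1, asHM×1, asHm×1, ashM×1, ashm×1
AaSSHHMm gametes: ASHM×4, ASHm×4, aSHM×4, aSHm×4
AaSsHhMm×AaSSHHMm grid (16·16=256): AASSHHMM=4 AASSHHMm=8 AASSHHmm=4 AASSHhMM=4 AASSHhMm=8 AASSHhmm=4 AASsHHMM=4 AASsHHMm=8 AASsHHmm=4 AASsHhMM=4 AASsHhMm=8 AASsHhmm=4 AaSSHHMM=8 AaSSHHMm=16 AaSSHHmm=8 AaSSHhMM=8 AaSSHhMm=16 AaSSHhmm=8 AaSsHHMM=8 AaSsHHMm=16 AaSsHHmm=8 AaSsHhMM=8 AaSsHhMm=16 AaSsHhmm=8 aaSSHHMM=4 aaSSHHMm=8 aaSSHHmm=4 aaSSHhMM=4 aaSSHhMm=8 aaSSHhmm=4 aaSsHHMM=4 aaSsHHMm=8 aaSsHHmm=4 aaSsHhMM=4 aaSsHhMm=8 aaSsHhmm=4
AaSSHHMM hits 8/256; gcd=8; 8÷8/256÷8 = 1/32

P(AaSSHHMM) = 1/32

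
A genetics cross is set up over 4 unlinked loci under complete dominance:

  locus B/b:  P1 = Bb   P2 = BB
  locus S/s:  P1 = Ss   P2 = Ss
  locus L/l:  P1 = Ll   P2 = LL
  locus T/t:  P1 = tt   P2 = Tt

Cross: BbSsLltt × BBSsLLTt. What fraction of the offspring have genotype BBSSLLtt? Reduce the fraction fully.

P(BBSSLLtt) = 1/32

BbSsLltt gametes: BSLt×2, BSlt×2, BsLt×2, Bslt×2, bSLt×2, bSlt×2, bsLt×2, bslt×2
BBSsLLTt gametes: BSLT×4, BSLt×4, BsLT×4, BsLt×4
BbSsLltt×BBSsLLTt grid (16·16=256): BBSSLLTt=8 BBSSLLtt=8 BBSSLlTt=8 BBSSLltt=8 BBSsLLTt=16 BBSsLLtt=16 BBSsLlTt=16 BBSsLltt=16 BBssLLTt=8 BBssLLtt=8 BBssLlTt=8 BBssLltt=8 BbSSLLTt=8 BbSSLLtt=8 BbSSLlTt=8 BbSSLltt=8 BbSsLLTt=16 BbSsLLtt=16 BbSsLlTt=16 BbSsLltt=16 BbssLLTt=8 BbssLLtt=8 BbssLlTt=8 BbssLltt=8
BBSSLLtt hits 8/256; gcd=8; 8÷8/256÷8 = 1/32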